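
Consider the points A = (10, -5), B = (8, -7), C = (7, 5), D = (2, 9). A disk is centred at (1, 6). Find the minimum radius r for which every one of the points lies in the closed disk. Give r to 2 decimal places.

14.76

The required radius is the distance from (1, 6) to the farthest point.
Squared distances: 202, 218, 37, 10.
Maximum is 218, attained at B.
r = √218 ≈ 14.76.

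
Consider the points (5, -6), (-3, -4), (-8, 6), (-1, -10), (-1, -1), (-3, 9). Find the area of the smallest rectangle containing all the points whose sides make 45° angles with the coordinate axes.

In coordinates u = x + y, v = x − y the rectangle is axis-aligned; the map (x,y)→(u,v) scales areas by 2.
u-values: -1, -7, -2, -11, -2, 6; range = 6 − (-11) = 17.
v-values: 11, 1, -14, 9, 0, -12; range = 11 − (-14) = 25.
Area = (17 × 25) / 2 = 212.5.

212.5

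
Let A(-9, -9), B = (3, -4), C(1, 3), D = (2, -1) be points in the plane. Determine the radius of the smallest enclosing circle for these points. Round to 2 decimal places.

The minimum enclosing circle of a finite set is fixed by two of the points (as a diameter) or three (as a circumcircle).
The farthest pair is A–C with squared distance 244. The circle on this segment as diameter has centre (-4, -3) and r² = 244/4 = 61.
Check B: distance² to centre = 50 ≤ 61, so it lies inside.
All remaining points lie in this disk, and no smaller disk contains both endpoints, so this is the minimum enclosing circle.
r = √61 ≈ 7.81.

7.81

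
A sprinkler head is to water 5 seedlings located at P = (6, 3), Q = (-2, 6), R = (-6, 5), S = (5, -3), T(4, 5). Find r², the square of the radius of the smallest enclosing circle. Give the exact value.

46.25

The farthest pair is R–S with squared distance 185. The circle on this segment as diameter has centre (-0.5, 1) and r² = 185/4 = 46.25.
Check P: distance² to centre = 46.25 ≤ 46.25, so it lies inside.
All remaining points lie in this disk, and no smaller disk contains both endpoints, so this is the minimum enclosing circle.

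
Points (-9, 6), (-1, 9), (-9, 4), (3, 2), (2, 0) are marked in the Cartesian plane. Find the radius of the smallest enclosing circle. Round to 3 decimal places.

6.329

A smallest enclosing disk is always determined by at most three of the input points on its boundary.
The minimum enclosing circle is determined by three boundary points: (-9, 6), (3, 2), (2, 0).
Their circumcentre is (-43/14, 53/14) with r² = 3925/98.
The farthest remaining point (-9, 4) is at distance² 3449/98 ≤ 3925/98.
r = √(3925/98) ≈ 6.329.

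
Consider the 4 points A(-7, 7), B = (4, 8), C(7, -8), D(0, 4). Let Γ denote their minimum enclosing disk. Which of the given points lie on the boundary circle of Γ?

A smallest enclosing disk is always determined by at most three of the input points on its boundary.
The farthest pair is A–C with squared distance 421. The circle on this segment as diameter has centre (0, -0.5) and r² = 421/4 = 105.25.
Check B: distance² to centre = 88.25 ≤ 105.25, so it lies inside.
All remaining points lie in this disk, and no smaller disk contains both endpoints, so this is the minimum enclosing circle.
The points at distance exactly r from the centre are A, C — 2 points.

A, C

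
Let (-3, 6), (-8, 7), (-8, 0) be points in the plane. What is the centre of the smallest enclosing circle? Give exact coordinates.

(-6.1, 3.5)

Call the three points A, B, C in the order given.
Side lengths²: AB² = 26, AC² = 61, BC² = 49.
Since AC² = 61 < 49 + 26 = 75, the triangle is acute, so the smallest enclosing circle is the circumcircle.
Circumcentre = (-6.1, 3.5), r² = 15.86.
Centre = (-6.1, 3.5).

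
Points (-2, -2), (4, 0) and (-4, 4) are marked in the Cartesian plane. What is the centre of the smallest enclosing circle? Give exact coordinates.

(0, 2)

Call the three points A, B, C in the order given.
Side lengths²: AB² = 40, AC² = 40, BC² = 80.
Since BC² = 80 ≥ 40 + 40 = 80, the angle opposite BC is not acute, so the smallest enclosing circle has BC as diameter.
Centre = midpoint of BC = (0, 2), r² = 80/4 = 20.
Centre = (0, 2).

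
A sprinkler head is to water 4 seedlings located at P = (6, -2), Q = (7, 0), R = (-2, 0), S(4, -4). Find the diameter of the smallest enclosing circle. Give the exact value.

The farthest pair is Q–R with squared distance 81. The circle on this segment as diameter has centre (2.5, 0) and r² = 81/4 = 20.25.
Check P: distance² to centre = 16.25 ≤ 20.25, so it lies inside.
All remaining points lie in this disk, and no smaller disk contains both endpoints, so this is the minimum enclosing circle.
Diameter = 2r = 2√(20.25) = 9.

9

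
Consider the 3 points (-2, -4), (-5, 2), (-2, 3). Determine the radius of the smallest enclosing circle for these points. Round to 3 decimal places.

Call the three points A, B, C in the order given.
Side lengths²: AB² = 45, AC² = 49, BC² = 10.
Since AC² = 49 < 45 + 10 = 55, the triangle is acute, so the smallest enclosing circle is the circumcircle.
Circumcentre = (-2.5, -0.5), r² = 12.5.
r = √(12.5) ≈ 3.536.

3.536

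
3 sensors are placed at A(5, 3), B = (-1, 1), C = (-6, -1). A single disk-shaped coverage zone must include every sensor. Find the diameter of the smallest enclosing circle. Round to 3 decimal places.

11.705

Side lengths²: AB² = 40, AC² = 137, BC² = 29.
Since AC² = 137 ≥ 40 + 29 = 69, the angle opposite AC is not acute, so the smallest enclosing circle has AC as diameter.
Centre = midpoint of AC = (-0.5, 1), r² = 137/4 = 34.25.
Diameter = 2r = 2√(34.25) ≈ 11.705.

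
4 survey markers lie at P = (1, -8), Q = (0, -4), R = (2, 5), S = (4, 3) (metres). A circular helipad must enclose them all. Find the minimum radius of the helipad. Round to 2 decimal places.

By Welzl's lemma the MEC is supported by two points (diametrically opposite) or three points (on a circumcircle).
The farthest pair is P–R with squared distance 170. The circle on this segment as diameter has centre (1.5, -1.5) and r² = 170/4 = 42.5.
Check Q: distance² to centre = 8.5 ≤ 42.5, so it lies inside.
All remaining points lie in this disk, and no smaller disk contains both endpoints, so this is the minimum enclosing circle.
r = √(42.5) ≈ 6.52.

6.52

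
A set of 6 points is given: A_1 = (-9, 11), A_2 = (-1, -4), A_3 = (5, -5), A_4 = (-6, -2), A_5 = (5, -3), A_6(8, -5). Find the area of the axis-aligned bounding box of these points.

x ranges over [-9, 8], width 17.
y ranges over [-5, 11], height 16.
Area = 17 × 16 = 272.

272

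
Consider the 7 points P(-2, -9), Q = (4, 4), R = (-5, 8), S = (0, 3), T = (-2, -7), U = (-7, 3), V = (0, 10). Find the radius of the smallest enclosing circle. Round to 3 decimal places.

9.552

By Welzl's lemma the MEC is supported by two points (diametrically opposite) or three points (on a circumcircle).
The farthest pair is P–V with squared distance 365. The circle on this segment as diameter has centre (-1, 0.5) and r² = 365/4 = 91.25.
Check Q: distance² to centre = 37.25 ≤ 91.25, so it lies inside.
All remaining points lie in this disk, and no smaller disk contains both endpoints, so this is the minimum enclosing circle.
r = √(91.25) ≈ 9.552.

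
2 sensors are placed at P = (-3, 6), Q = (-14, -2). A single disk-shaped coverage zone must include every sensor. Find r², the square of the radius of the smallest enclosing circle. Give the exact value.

46.25

The smallest circle enclosing two points has them as diameter endpoints.
Centre = midpoint = (-8.5, 2); r² = |PQ|²/4 = 185/4 = 46.25.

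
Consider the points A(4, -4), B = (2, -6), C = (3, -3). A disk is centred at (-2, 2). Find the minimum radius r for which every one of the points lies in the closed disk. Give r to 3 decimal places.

The required radius is the distance from (-2, 2) to the farthest point.
Squared distances: 72, 80, 50.
Maximum is 80, attained at B.
r = √80 ≈ 8.944.

8.944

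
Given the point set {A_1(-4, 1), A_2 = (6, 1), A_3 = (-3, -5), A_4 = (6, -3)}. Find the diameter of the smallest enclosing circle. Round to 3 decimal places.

The minimum enclosing circle of a finite set is fixed by two of the points (as a diameter) or three (as a circumcircle).
The minimum enclosing circle is determined by three boundary points: A_1, A_2, A_3.
Their circumcentre is (1, -1.25) with r² = 30.0625.
The farthest remaining point A_4 is at distance² 28.0625 ≤ 30.0625.
Diameter = 2r = 2√(30.0625) ≈ 10.966.

10.966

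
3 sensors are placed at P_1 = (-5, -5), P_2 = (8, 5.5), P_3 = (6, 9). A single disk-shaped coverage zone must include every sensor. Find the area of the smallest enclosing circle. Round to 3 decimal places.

Side lengths²: P_1P_2² = 279.25, P_1P_3² = 317, P_2P_3² = 16.25.
Since P_1P_3² = 317 ≥ 279.25 + 16.25 = 295.5, the angle opposite P_1P_3 is not acute, so the smallest enclosing circle has P_1P_3 as diameter.
Centre = midpoint of P_1P_3 = (0.5, 2), r² = 317/4 = 79.25.
Area = π·r² = π·79.25 ≈ 248.971.

248.971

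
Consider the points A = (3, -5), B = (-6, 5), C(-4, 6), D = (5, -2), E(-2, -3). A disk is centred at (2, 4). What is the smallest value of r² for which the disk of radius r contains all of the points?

82

The required radius is the distance from (2, 4) to the farthest point.
Squared distances: 82, 65, 40, 45, 65.
Maximum is 82, attained at A.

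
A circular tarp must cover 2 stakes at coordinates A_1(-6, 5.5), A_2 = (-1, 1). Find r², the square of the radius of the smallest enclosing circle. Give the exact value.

The smallest circle enclosing two points has them as diameter endpoints.
Centre = midpoint = (-3.5, 3.25); r² = |A_1A_2|²/4 = 45.25/4 = 11.3125.

11.3125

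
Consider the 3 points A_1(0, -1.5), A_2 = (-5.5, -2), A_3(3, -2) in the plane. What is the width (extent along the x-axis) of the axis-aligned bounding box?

max x = 3, min x = -5.5, so width = 8.5.

8.5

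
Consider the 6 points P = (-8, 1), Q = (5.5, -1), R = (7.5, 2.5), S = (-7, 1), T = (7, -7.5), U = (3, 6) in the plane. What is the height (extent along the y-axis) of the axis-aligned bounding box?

max y = 6, min y = -7.5, so height = 13.5.

13.5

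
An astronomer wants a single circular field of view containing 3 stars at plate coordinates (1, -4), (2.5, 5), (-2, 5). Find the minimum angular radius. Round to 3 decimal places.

4.809

Call the three points A, B, C in the order given.
Side lengths²: AB² = 83.25, AC² = 90, BC² = 20.25.
Since AC² = 90 < 83.25 + 20.25 = 103.5, the triangle is acute, so the smallest enclosing circle is the circumcircle.
Circumcentre = (0.25, 0.75), r² = 23.125.
r = √(23.125) ≈ 4.809.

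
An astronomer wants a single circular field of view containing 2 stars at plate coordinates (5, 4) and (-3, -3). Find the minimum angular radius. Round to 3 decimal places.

The smallest circle enclosing two points has them as diameter endpoints.
Centre = midpoint = (1, 0.5); r² = |(5, 4)−(-3, -3)|²/4 = 113/4 = 28.25.
r = √(28.25) ≈ 5.315.

5.315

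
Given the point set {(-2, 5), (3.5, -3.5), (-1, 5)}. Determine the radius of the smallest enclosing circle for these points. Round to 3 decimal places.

5.062

Call the three points A, B, C in the order given.
Side lengths²: AB² = 102.5, AC² = 1, BC² = 92.5.
Since AB² = 102.5 ≥ 92.5 + 1 = 93.5, the angle opposite AB is not acute, so the smallest enclosing circle has AB as diameter.
Centre = midpoint of AB = (0.75, 0.75), r² = 102.5/4 = 25.625.
r = √(25.625) ≈ 5.062.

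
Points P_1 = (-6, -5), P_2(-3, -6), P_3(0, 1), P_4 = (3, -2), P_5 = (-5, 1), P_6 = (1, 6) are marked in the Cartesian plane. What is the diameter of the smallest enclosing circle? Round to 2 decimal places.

A smallest enclosing disk is always determined by at most three of the input points on its boundary.
The farthest pair is P_1–P_6 with squared distance 170. The circle on this segment as diameter has centre (-2.5, 0.5) and r² = 170/4 = 42.5.
Check P_2: distance² to centre = 42.5 ≤ 42.5, so it lies inside.
All remaining points lie in this disk, and no smaller disk contains both endpoints, so this is the minimum enclosing circle.
Diameter = 2r = 2√(42.5) ≈ 13.04.

13.04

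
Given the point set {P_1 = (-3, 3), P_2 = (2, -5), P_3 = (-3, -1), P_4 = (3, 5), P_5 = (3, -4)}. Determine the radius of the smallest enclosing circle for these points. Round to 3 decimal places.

5.169

By Welzl's lemma the MEC is supported by two points (diametrically opposite) or three points (on a circumcircle).
The minimum enclosing circle is determined by three boundary points: P_1, P_2, P_4.
Their circumcentre is (75/58, 7/58) with r² = 44945/1682.
The farthest remaining point P_5 is at distance² 33461/1682 ≤ 44945/1682.
r = √(44945/1682) ≈ 5.169.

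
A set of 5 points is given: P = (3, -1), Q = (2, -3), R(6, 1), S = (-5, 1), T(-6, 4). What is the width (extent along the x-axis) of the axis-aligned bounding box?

max x = 6, min x = -6, so width = 12.

12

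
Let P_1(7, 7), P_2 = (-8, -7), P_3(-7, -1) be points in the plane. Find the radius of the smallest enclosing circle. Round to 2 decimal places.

Side lengths²: P_1P_2² = 421, P_1P_3² = 260, P_2P_3² = 37.
Since P_1P_2² = 421 ≥ 260 + 37 = 297, the angle opposite P_1P_2 is not acute, so the smallest enclosing circle has P_1P_2 as diameter.
Centre = midpoint of P_1P_2 = (-0.5, 0), r² = 421/4 = 105.25.
r = √(105.25) ≈ 10.26.

10.26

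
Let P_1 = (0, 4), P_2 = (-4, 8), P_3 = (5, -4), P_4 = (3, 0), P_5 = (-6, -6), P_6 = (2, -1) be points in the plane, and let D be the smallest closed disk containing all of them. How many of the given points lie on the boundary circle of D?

3

The minimum enclosing circle is determined by three boundary points: P_2, P_3, P_5.
Their circumcentre is (-1.5, 0.5) with r² = 62.5.
The farthest remaining point P_4 is at distance² 20.5 ≤ 62.5.
The points at distance exactly r from the centre are P_2, P_3, P_5 — 3 points.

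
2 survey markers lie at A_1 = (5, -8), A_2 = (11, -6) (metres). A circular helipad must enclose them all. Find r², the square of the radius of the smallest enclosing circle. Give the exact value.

10

The smallest circle enclosing two points has them as diameter endpoints.
Centre = midpoint = (8, -7); r² = |A_1A_2|²/4 = 40/4 = 10.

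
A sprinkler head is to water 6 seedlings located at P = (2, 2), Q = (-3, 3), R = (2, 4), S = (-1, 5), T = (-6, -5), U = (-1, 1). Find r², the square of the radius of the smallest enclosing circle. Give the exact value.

The farthest pair is R–T with squared distance 145. The circle on this segment as diameter has centre (-2, -0.5) and r² = 145/4 = 36.25.
Check P: distance² to centre = 22.25 ≤ 36.25, so it lies inside.
All remaining points lie in this disk, and no smaller disk contains both endpoints, so this is the minimum enclosing circle.

36.25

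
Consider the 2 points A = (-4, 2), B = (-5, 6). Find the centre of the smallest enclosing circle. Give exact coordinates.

(-4.5, 4)

The smallest circle enclosing two points has them as diameter endpoints.
Centre = midpoint = (-4.5, 4); r² = |AB|²/4 = 17/4 = 4.25.
Centre = (-4.5, 4).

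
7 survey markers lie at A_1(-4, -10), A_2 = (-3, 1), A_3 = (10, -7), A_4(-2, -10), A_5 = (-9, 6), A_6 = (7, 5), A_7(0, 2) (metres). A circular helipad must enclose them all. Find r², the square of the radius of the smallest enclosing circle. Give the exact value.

A smallest enclosing disk is always determined by at most three of the input points on its boundary.
The farthest pair is A_3–A_5 with squared distance 530. The circle on this segment as diameter has centre (0.5, -0.5) and r² = 530/4 = 132.5.
Check A_1: distance² to centre = 110.5 ≤ 132.5, so it lies inside.
All remaining points lie in this disk, and no smaller disk contains both endpoints, so this is the minimum enclosing circle.

132.5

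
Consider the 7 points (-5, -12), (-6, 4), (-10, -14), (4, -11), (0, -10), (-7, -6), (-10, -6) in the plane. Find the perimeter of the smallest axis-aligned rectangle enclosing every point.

64

Width = max x − min x = 4 − (-10) = 14.
Height = max y − min y = 4 − (-14) = 18.
Perimeter = 2(14 + 18) = 64.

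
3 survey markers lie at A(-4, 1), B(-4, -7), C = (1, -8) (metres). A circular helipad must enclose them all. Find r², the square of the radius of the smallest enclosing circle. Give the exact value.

Side lengths²: AB² = 64, AC² = 106, BC² = 26.
Since AC² = 106 ≥ 64 + 26 = 90, the angle opposite AC is not acute, so the smallest enclosing circle has AC as diameter.
Centre = midpoint of AC = (-1.5, -3.5), r² = 106/4 = 26.5.

26.5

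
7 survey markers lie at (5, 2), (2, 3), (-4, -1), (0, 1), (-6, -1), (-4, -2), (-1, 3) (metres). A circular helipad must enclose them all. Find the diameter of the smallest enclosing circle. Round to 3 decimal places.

11.402

By Welzl's lemma the MEC is supported by two points (diametrically opposite) or three points (on a circumcircle).
The farthest pair is (5, 2)–(-6, -1) with squared distance 130. The circle on this segment as diameter has centre (-0.5, 0.5) and r² = 130/4 = 32.5.
Check (2, 3): distance² to centre = 12.5 ≤ 32.5, so it lies inside.
All remaining points lie in this disk, and no smaller disk contains both endpoints, so this is the minimum enclosing circle.
Diameter = 2r = 2√(32.5) ≈ 11.402.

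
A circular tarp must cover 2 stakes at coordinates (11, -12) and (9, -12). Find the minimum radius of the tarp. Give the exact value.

1

The smallest circle enclosing two points has them as diameter endpoints.
Centre = midpoint = (10, -12); r² = |(11, -12)−(9, -12)|²/4 = 4/4 = 1.
r = √1 = 1.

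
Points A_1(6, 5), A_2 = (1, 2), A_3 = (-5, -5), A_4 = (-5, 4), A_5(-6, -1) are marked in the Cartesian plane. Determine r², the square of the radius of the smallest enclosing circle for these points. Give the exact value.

A smallest enclosing disk is always determined by at most three of the input points on its boundary.
The farthest pair is A_1–A_3 with squared distance 221. The circle on this segment as diameter has centre (0.5, 0) and r² = 221/4 = 55.25.
Check A_2: distance² to centre = 4.25 ≤ 55.25, so it lies inside.
All remaining points lie in this disk, and no smaller disk contains both endpoints, so this is the minimum enclosing circle.

55.25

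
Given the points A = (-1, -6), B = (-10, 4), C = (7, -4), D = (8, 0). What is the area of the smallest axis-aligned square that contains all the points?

324

The bounding box has width 18 and height 10.
An axis-aligned square enclosing the set must have side ≥ max(width, height).
So the minimum side is max(18, 10) = 18.
Area = 18² = 324.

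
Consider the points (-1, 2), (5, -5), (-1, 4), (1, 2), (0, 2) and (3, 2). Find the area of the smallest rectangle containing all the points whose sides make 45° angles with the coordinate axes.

In coordinates u = x + y, v = x − y the rectangle is axis-aligned; the map (x,y)→(u,v) scales areas by 2.
u-values: 1, 0, 3, 3, 2, 5; range = 5 − 0 = 5.
v-values: -3, 10, -5, -1, -2, 1; range = 10 − (-5) = 15.
Area = (5 × 15) / 2 = 37.5.

37.5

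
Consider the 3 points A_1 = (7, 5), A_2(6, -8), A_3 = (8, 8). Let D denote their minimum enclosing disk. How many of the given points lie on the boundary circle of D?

Side lengths²: A_1A_2² = 170, A_1A_3² = 10, A_2A_3² = 260.
Since A_2A_3² = 260 ≥ 170 + 10 = 180, the angle opposite A_2A_3 is not acute, so the smallest enclosing circle has A_2A_3 as diameter.
Centre = midpoint of A_2A_3 = (7, 0), r² = 260/4 = 65.
The points at distance exactly r from the centre are A_2, A_3 — 2 points.

2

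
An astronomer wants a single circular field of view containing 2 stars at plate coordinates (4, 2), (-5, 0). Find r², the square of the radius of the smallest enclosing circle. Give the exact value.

The smallest circle enclosing two points has them as diameter endpoints.
Centre = midpoint = (-0.5, 1); r² = |(4, 2)−(-5, 0)|²/4 = 85/4 = 21.25.

21.25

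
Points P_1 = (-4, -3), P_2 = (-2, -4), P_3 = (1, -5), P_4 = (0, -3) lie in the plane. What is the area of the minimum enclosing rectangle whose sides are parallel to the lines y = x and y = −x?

14

In coordinates u = x + y, v = x − y the rectangle is axis-aligned; the map (x,y)→(u,v) scales areas by 2.
u-values: -7, -6, -4, -3; range = -3 − (-7) = 4.
v-values: -1, 2, 6, 3; range = 6 − (-1) = 7.
Area = (4 × 7) / 2 = 14.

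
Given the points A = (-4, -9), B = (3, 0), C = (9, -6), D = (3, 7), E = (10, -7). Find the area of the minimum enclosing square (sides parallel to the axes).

The bounding box has width 14 and height 16.
An axis-aligned square enclosing the set must have side ≥ max(width, height).
So the minimum side is max(14, 16) = 16.
Area = 16² = 256.

256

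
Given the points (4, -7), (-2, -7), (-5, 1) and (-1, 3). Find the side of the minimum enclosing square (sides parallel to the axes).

The bounding box has width 9 and height 10.
An axis-aligned square enclosing the set must have side ≥ max(width, height).
So the minimum side is max(9, 10) = 10.

10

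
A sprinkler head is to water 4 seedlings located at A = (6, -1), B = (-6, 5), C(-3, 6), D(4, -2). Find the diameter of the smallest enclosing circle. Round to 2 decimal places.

The farthest pair is A–B with squared distance 180. The circle on this segment as diameter has centre (0, 2) and r² = 180/4 = 45.
Check C: distance² to centre = 25 ≤ 45, so it lies inside.
All remaining points lie in this disk, and no smaller disk contains both endpoints, so this is the minimum enclosing circle.
Diameter = 2r = 2√45 ≈ 13.42.

13.42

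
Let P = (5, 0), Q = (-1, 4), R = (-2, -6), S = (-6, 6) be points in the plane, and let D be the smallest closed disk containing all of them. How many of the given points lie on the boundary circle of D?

By Welzl's lemma the MEC is supported by two points (diametrically opposite) or three points (on a circumcircle).
The minimum enclosing circle is determined by three boundary points: P, R, S.
Their circumcentre is (-31/18, 41/54) with r² = 66725/1458.
The farthest remaining point Q is at distance² 16073/1458 ≤ 66725/1458.
The points at distance exactly r from the centre are P, R, S — 3 points.

3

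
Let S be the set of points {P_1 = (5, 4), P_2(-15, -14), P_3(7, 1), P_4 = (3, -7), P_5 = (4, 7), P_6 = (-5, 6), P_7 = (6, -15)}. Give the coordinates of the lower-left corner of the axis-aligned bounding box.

x-range [-15, 7], y-range [-15, 7].
The lower-left corner is (-15, -15).

(-15, -15)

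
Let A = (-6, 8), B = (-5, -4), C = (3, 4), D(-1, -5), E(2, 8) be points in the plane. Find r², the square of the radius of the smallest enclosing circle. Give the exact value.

8633/169

The minimum enclosing circle of a finite set is fixed by two of the points (as a diameter) or three (as a circumcircle).
The minimum enclosing circle is determined by three boundary points: A, D, E.
Their circumcentre is (-2, 27/13) with r² = 8633/169.
The farthest remaining point B is at distance² 7762/169 ≤ 8633/169.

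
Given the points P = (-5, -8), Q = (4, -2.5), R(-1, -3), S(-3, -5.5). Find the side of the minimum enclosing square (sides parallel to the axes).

9

The bounding box has width 9 and height 5.5.
An axis-aligned square enclosing the set must have side ≥ max(width, height).
So the minimum side is max(9, 5.5) = 9.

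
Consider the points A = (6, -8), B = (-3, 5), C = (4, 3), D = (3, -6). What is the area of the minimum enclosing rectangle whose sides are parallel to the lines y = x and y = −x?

In coordinates u = x + y, v = x − y the rectangle is axis-aligned; the map (x,y)→(u,v) scales areas by 2.
u-values: -2, 2, 7, -3; range = 7 − (-3) = 10.
v-values: 14, -8, 1, 9; range = 14 − (-8) = 22.
Area = (10 × 22) / 2 = 110.

110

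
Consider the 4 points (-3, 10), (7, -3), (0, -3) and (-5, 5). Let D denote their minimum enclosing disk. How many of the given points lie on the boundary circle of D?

A smallest enclosing disk is always determined by at most three of the input points on its boundary.
The farthest pair is (-3, 10)–(7, -3) with squared distance 269. The circle on this segment as diameter has centre (2, 3.5) and r² = 269/4 = 67.25.
Check (0, -3): distance² to centre = 46.25 ≤ 67.25, so it lies inside.
All remaining points lie in this disk, and no smaller disk contains both endpoints, so this is the minimum enclosing circle.
The points at distance exactly r from the centre are (-3, 10), (7, -3) — 2 points.

2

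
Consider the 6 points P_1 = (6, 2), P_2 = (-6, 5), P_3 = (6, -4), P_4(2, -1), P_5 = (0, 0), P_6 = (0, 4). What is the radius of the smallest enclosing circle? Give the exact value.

By Welzl's lemma the MEC is supported by two points (diametrically opposite) or three points (on a circumcircle).
The farthest pair is P_2–P_3 with squared distance 225. The circle on this segment as diameter has centre (0, 0.5) and r² = 225/4 = 56.25.
Check P_1: distance² to centre = 38.25 ≤ 56.25, so it lies inside.
All remaining points lie in this disk, and no smaller disk contains both endpoints, so this is the minimum enclosing circle.
r = √(56.25) = 7.5.

7.5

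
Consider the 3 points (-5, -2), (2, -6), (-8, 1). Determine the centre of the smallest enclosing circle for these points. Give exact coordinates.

Call the three points A, B, C in the order given.
Side lengths²: AB² = 65, AC² = 18, BC² = 149.
Since BC² = 149 ≥ 65 + 18 = 83, the angle opposite BC is not acute, so the smallest enclosing circle has BC as diameter.
Centre = midpoint of BC = (-3, -2.5), r² = 149/4 = 37.25.
Centre = (-3, -2.5).

(-3, -2.5)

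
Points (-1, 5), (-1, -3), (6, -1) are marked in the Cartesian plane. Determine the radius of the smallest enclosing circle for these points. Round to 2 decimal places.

4.79

Call the three points A, B, C in the order given.
Side lengths²: AB² = 64, AC² = 85, BC² = 53.
Since AC² = 85 < 64 + 53 = 117, the triangle is acute, so the smallest enclosing circle is the circumcircle.
Circumcentre = (23/14, 1), r² = 4505/196.
r = √(4505/196) ≈ 4.79.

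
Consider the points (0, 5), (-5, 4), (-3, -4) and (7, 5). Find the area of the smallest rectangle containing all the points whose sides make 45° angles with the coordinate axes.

In coordinates u = x + y, v = x − y the rectangle is axis-aligned; the map (x,y)→(u,v) scales areas by 2.
u-values: 5, -1, -7, 12; range = 12 − (-7) = 19.
v-values: -5, -9, 1, 2; range = 2 − (-9) = 11.
Area = (19 × 11) / 2 = 104.5.

104.5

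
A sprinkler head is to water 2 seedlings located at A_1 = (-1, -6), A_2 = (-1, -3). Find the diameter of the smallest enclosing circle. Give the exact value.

The smallest circle enclosing two points has them as diameter endpoints.
Centre = midpoint = (-1, -4.5); r² = |A_1A_2|²/4 = 9/4 = 2.25.
Diameter = 2r = 2√(2.25) = 3.

3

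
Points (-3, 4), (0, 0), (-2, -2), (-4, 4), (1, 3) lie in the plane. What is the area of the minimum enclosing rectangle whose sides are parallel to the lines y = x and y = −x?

In coordinates u = x + y, v = x − y the rectangle is axis-aligned; the map (x,y)→(u,v) scales areas by 2.
u-values: 1, 0, -4, 0, 4; range = 4 − (-4) = 8.
v-values: -7, 0, 0, -8, -2; range = 0 − (-8) = 8.
Area = (8 × 8) / 2 = 32.

32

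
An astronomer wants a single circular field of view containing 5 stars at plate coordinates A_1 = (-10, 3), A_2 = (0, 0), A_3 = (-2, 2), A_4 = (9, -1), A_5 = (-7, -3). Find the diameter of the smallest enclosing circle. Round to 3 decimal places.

A smallest enclosing disk is always determined by at most three of the input points on its boundary.
The farthest pair is A_1–A_4 with squared distance 377. The circle on this segment as diameter has centre (-0.5, 1) and r² = 377/4 = 94.25.
Check A_2: distance² to centre = 1.25 ≤ 94.25, so it lies inside.
All remaining points lie in this disk, and no smaller disk contains both endpoints, so this is the minimum enclosing circle.
Diameter = 2r = 2√(94.25) ≈ 19.416.

19.416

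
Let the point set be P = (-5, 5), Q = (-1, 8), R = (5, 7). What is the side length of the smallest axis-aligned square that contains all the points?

The bounding box has width 10 and height 3.
An axis-aligned square enclosing the set must have side ≥ max(width, height).
So the minimum side is max(10, 3) = 10.

10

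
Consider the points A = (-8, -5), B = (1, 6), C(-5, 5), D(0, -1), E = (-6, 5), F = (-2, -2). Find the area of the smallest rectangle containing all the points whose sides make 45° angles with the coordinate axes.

120

In coordinates u = x + y, v = x − y the rectangle is axis-aligned; the map (x,y)→(u,v) scales areas by 2.
u-values: -13, 7, 0, -1, -1, -4; range = 7 − (-13) = 20.
v-values: -3, -5, -10, 1, -11, 0; range = 1 − (-11) = 12.
Area = (20 × 12) / 2 = 120.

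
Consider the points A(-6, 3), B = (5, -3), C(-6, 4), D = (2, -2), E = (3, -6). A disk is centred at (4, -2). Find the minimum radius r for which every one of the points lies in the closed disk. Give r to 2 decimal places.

11.66

The required radius is the distance from (4, -2) to the farthest point.
Squared distances: 125, 2, 136, 4, 17.
Maximum is 136, attained at C.
r = √136 ≈ 11.66.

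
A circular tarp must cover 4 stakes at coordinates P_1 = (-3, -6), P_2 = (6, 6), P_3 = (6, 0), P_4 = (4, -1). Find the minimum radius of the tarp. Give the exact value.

A smallest enclosing disk is always determined by at most three of the input points on its boundary.
The farthest pair is P_1–P_2 with squared distance 225. The circle on this segment as diameter has centre (1.5, 0) and r² = 225/4 = 56.25.
Check P_3: distance² to centre = 20.25 ≤ 56.25, so it lies inside.
All remaining points lie in this disk, and no smaller disk contains both endpoints, so this is the minimum enclosing circle.
r = √(56.25) = 7.5.

7.5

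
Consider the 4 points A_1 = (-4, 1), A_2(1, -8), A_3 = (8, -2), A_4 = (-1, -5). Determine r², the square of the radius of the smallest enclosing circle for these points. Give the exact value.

By Welzl's lemma the MEC is supported by two points (diametrically opposite) or three points (on a circumcircle).
The minimum enclosing circle is determined by three boundary points: A_1, A_2, A_3.
Their circumcentre is (105/62, -107/62) with r² = 76585/1922.
The farthest remaining point A_4 is at distance² 34549/1922 ≤ 76585/1922.

76585/1922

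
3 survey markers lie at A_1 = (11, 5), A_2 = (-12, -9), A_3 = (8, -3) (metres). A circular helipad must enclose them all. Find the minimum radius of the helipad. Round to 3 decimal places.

Side lengths²: A_1A_2² = 725, A_1A_3² = 73, A_2A_3² = 436.
Since A_1A_2² = 725 ≥ 436 + 73 = 509, the angle opposite A_1A_2 is not acute, so the smallest enclosing circle has A_1A_2 as diameter.
Centre = midpoint of A_1A_2 = (-0.5, -2), r² = 725/4 = 181.25.
r = √(181.25) ≈ 13.463.

13.463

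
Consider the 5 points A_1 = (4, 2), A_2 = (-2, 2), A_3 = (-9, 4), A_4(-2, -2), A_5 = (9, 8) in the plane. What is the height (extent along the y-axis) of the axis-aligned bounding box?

max y = 8, min y = -2, so height = 10.

10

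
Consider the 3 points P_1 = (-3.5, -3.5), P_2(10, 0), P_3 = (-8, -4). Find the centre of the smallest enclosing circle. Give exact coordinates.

Side lengths²: P_1P_2² = 194.5, P_1P_3² = 20.5, P_2P_3² = 340.
Since P_2P_3² = 340 ≥ 194.5 + 20.5 = 215, the angle opposite P_2P_3 is not acute, so the smallest enclosing circle has P_2P_3 as diameter.
Centre = midpoint of P_2P_3 = (1, -2), r² = 340/4 = 85.
Centre = (1, -2).

(1, -2)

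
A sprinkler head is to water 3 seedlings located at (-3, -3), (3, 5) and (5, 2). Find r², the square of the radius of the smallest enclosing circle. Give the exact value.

Call the three points A, B, C in the order given.
Side lengths²: AB² = 100, AC² = 89, BC² = 13.
Since AB² = 100 < 89 + 13 = 102, the triangle is acute, so the smallest enclosing circle is the circumcircle.
Circumcentre = (2/17, 31/34), r² = 28925/1156.

28925/1156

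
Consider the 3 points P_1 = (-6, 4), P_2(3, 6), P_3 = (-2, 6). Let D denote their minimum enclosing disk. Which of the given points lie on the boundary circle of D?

Side lengths²: P_1P_2² = 85, P_1P_3² = 20, P_2P_3² = 25.
Since P_1P_2² = 85 ≥ 25 + 20 = 45, the angle opposite P_1P_2 is not acute, so the smallest enclosing circle has P_1P_2 as diameter.
Centre = midpoint of P_1P_2 = (-1.5, 5), r² = 85/4 = 21.25.
The points at distance exactly r from the centre are P_1, P_2 — 2 points.

P_1, P_2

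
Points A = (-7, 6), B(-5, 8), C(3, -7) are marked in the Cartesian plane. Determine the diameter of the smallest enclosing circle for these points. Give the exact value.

17

Side lengths²: AB² = 8, AC² = 269, BC² = 289.
Since BC² = 289 ≥ 269 + 8 = 277, the angle opposite BC is not acute, so the smallest enclosing circle has BC as diameter.
Centre = midpoint of BC = (-1, 0.5), r² = 289/4 = 72.25.
Diameter = 2r = 2√(72.25) = 17.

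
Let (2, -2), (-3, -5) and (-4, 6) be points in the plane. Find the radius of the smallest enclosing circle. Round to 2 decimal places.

Call the three points A, B, C in the order given.
Side lengths²: AB² = 34, AC² = 100, BC² = 122.
Since BC² = 122 < 100 + 34 = 134, the triangle is acute, so the smallest enclosing circle is the circumcircle.
Circumcentre = (-85/29, 16/29), r² = 25925/841.
r = √(25925/841) ≈ 5.55.

5.55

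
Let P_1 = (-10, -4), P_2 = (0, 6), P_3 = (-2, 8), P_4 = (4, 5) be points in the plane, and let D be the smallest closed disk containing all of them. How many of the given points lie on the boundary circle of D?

The farthest pair is P_1–P_4 with squared distance 277. The circle on this segment as diameter has centre (-3, 0.5) and r² = 277/4 = 69.25.
Check P_2: distance² to centre = 39.25 ≤ 69.25, so it lies inside.
All remaining points lie in this disk, and no smaller disk contains both endpoints, so this is the minimum enclosing circle.
The points at distance exactly r from the centre are P_1, P_4 — 2 points.

2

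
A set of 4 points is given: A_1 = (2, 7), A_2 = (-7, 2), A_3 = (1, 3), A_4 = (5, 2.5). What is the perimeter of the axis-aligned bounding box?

Width = max x − min x = 5 − (-7) = 12.
Height = max y − min y = 7 − 2 = 5.
Perimeter = 2(12 + 5) = 34.

34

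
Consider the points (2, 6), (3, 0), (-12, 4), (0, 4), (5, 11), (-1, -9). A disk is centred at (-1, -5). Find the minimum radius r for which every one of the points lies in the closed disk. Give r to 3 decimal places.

17.088

The required radius is the distance from (-1, -5) to the farthest point.
Squared distances: 130, 41, 202, 82, 292, 16.
Maximum is 292, attained at (5, 11).
r = √292 ≈ 17.088.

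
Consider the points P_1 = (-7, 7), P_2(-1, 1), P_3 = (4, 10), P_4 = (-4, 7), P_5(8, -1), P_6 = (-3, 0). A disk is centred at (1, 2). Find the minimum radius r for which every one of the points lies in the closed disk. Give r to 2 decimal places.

The required radius is the distance from (1, 2) to the farthest point.
Squared distances: 89, 5, 73, 50, 58, 20.
Maximum is 89, attained at P_1.
r = √89 ≈ 9.43.

9.43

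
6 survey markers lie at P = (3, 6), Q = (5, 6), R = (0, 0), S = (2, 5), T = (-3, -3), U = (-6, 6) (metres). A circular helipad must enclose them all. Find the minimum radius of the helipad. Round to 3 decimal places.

6.346

The minimum enclosing circle of a finite set is fixed by two of the points (as a diameter) or three (as a circumcircle).
The minimum enclosing circle is determined by three boundary points: Q, T, U.
Their circumcentre is (-0.5, 17/6) with r² = 725/18.
The farthest remaining point P is at distance² 401/18 ≤ 725/18.
r = √(725/18) ≈ 6.346.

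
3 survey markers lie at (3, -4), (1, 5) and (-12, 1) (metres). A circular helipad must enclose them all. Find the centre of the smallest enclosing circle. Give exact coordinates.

(-4.3, -0.9)

Call the three points A, B, C in the order given.
Side lengths²: AB² = 85, AC² = 250, BC² = 185.
Since AC² = 250 < 185 + 85 = 270, the triangle is acute, so the smallest enclosing circle is the circumcircle.
Circumcentre = (-4.3, -0.9), r² = 62.9.
Centre = (-4.3, -0.9).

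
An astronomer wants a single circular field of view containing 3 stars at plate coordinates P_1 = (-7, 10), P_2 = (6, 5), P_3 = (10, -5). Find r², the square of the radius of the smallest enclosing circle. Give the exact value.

Side lengths²: P_1P_2² = 194, P_1P_3² = 514, P_2P_3² = 116.
Since P_1P_3² = 514 ≥ 194 + 116 = 310, the angle opposite P_1P_3 is not acute, so the smallest enclosing circle has P_1P_3 as diameter.
Centre = midpoint of P_1P_3 = (1.5, 2.5), r² = 514/4 = 128.5.

128.5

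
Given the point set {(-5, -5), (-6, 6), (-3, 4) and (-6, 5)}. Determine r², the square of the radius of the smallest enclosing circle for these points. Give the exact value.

30.5

The farthest pair is (-5, -5)–(-6, 6) with squared distance 122. The circle on this segment as diameter has centre (-5.5, 0.5) and r² = 122/4 = 30.5.
Check (-3, 4): distance² to centre = 18.5 ≤ 30.5, so it lies inside.
All remaining points lie in this disk, and no smaller disk contains both endpoints, so this is the minimum enclosing circle.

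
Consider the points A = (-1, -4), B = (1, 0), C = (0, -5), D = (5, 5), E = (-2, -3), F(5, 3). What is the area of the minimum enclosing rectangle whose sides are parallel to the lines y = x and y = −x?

37.5

In coordinates u = x + y, v = x − y the rectangle is axis-aligned; the map (x,y)→(u,v) scales areas by 2.
u-values: -5, 1, -5, 10, -5, 8; range = 10 − (-5) = 15.
v-values: 3, 1, 5, 0, 1, 2; range = 5 − 0 = 5.
Area = (15 × 5) / 2 = 37.5.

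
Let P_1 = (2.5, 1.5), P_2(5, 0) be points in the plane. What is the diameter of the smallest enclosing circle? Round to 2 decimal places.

The smallest circle enclosing two points has them as diameter endpoints.
Centre = midpoint = (3.75, 0.75); r² = |P_1P_2|²/4 = 8.5/4 = 2.125.
Diameter = 2r = 2√(2.125) ≈ 2.92.

2.92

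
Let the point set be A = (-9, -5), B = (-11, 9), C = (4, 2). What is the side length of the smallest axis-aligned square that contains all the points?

15

The bounding box has width 15 and height 14.
An axis-aligned square enclosing the set must have side ≥ max(width, height).
So the minimum side is max(15, 14) = 15.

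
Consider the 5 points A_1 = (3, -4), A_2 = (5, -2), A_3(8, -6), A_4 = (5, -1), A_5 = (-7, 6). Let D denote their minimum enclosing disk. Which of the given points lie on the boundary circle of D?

By Welzl's lemma the MEC is supported by two points (diametrically opposite) or three points (on a circumcircle).
The farthest pair is A_3–A_5 with squared distance 369. The circle on this segment as diameter has centre (0.5, 0) and r² = 369/4 = 92.25.
Check A_1: distance² to centre = 22.25 ≤ 92.25, so it lies inside.
All remaining points lie in this disk, and no smaller disk contains both endpoints, so this is the minimum enclosing circle.
The points at distance exactly r from the centre are A_3, A_5 — 2 points.

A_3, A_5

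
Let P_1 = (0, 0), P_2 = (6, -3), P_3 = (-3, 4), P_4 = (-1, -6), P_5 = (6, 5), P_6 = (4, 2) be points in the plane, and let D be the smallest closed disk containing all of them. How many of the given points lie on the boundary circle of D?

3

A smallest enclosing disk is always determined by at most three of the input points on its boundary.
The minimum enclosing circle is determined by three boundary points: P_3, P_4, P_5.
Their circumcentre is (93/46, -9/46) with r² = 45305/1058.
The farthest remaining point P_2 is at distance² 25065/1058 ≤ 45305/1058.
The points at distance exactly r from the centre are P_3, P_4, P_5 — 3 points.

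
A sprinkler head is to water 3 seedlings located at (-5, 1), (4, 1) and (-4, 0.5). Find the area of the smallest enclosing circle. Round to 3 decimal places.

Call the three points A, B, C in the order given.
Side lengths²: AB² = 81, AC² = 1.25, BC² = 64.25.
Since AB² = 81 ≥ 64.25 + 1.25 = 65.5, the angle opposite AB is not acute, so the smallest enclosing circle has AB as diameter.
Centre = midpoint of AB = (-0.5, 1), r² = 81/4 = 20.25.
Area = π·r² = π·20.25 ≈ 63.617.

63.617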